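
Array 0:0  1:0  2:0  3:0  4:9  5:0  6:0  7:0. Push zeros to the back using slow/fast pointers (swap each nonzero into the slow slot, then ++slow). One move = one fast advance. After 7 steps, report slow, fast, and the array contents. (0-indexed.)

slow=0 fast=0: a[fast]=0, fast++
slow=0 fast=1: a[fast]=0, fast++
slow=0 fast=2: a[fast]=0, fast++
slow=0 fast=3: a[fast]=0, fast++
slow=0 fast=4: a[fast]=9≠0 swap→a[0]=9, slow++,fast++
slow=1 fast=5: a[fast]=0, fast++
slow=1 fast=6: a[fast]=0, fast++

slow=1, fast=7, a=[9, 0, 0, 0, 0, 0, 0, 0]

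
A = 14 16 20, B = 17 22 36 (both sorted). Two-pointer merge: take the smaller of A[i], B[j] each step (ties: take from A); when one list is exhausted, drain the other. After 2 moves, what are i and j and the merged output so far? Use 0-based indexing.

i=2, j=0, merged so far=[14, 16]

[i=0,j=0] A[i]=14<=B[j]=17 take 14 → i++
[i=1,j=0] A[i]=16<=B[j]=17 take 16 → i++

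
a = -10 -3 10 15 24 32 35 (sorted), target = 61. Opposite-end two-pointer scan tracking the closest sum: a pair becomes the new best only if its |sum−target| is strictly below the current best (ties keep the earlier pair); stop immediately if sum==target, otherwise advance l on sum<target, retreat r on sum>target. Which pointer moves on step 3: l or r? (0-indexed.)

l=0 r=6: -10+35=25 d=36 *, l++
l=1 r=6: -3+35=32 d=29 *, l++
l=2 r=6: 10+35=45 d=16 *, l++

l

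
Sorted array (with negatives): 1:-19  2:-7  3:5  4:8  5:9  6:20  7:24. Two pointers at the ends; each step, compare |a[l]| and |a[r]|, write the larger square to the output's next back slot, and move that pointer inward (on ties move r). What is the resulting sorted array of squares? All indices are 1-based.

[25, 49, 64, 81, 361, 400, 576]

l=1 r=7: |-19|<=|24| out[7]=576, r--
l=1 r=6: |-19|<=|20| out[6]=400, r--
l=1 r=5: |-19|>|9| out[5]=361, l++
l=2 r=5: |-7|<=|9| out[4]=81, r--
l=2 r=4: |-7|<=|8| out[3]=64, r--
l=2 r=3: |-7|>|5| out[2]=49, l++
l=3 r=3: |5|<=|5| out[1]=25, r--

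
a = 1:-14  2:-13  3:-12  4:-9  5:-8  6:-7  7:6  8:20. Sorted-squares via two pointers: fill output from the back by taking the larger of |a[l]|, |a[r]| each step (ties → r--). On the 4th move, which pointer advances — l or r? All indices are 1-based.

l

l=1 r=8: |-14|<=|20| out[8]=400, r--
l=1 r=7: |-14|>|6| out[7]=196, l++
l=2 r=7: |-13|>|6| out[6]=169, l++
l=3 r=7: |-12|>|6| out[5]=144, l++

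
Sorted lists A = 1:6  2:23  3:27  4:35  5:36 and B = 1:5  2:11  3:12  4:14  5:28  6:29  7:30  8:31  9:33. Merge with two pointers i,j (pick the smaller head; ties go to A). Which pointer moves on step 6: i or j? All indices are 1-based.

i=1 j=1: A[i]=6>B[j]=5 take 5, j++
i=1 j=2: A[i]=6<=B[j]=11 take 6, i++
i=2 j=2: A[i]=23>B[j]=11 take 11, j++
i=2 j=3: A[i]=23>B[j]=12 take 12, j++
i=2 j=4: A[i]=23>B[j]=14 take 14, j++
i=2 j=5: A[i]=23<=B[j]=28 take 23, i++

i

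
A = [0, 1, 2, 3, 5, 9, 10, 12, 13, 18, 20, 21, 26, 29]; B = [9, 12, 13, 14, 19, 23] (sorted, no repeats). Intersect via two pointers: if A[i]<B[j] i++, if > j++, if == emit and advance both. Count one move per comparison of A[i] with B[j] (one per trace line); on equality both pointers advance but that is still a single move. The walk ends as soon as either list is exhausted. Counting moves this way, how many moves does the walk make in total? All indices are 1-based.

[i=1,j=1] 0<9 → i++
[i=2,j=1] 1<9 → i++
[i=3,j=1] 2<9 → i++
[i=4,j=1] 3<9 → i++
[i=5,j=1] 5<9 → i++
[i=6,j=1] 9==9 emit → i++,j++
[i=7,j=2] 10<12 → i++
[i=8,j=2] 12==12 emit → i++,j++
[i=9,j=3] 13==13 emit → i++,j++
[i=10,j=4] 18>14 → j++
[i=10,j=5] 18<19 → i++
[i=11,j=5] 20>19 → j++
[i=11,j=6] 20<23 → i++
[i=12,j=6] 21<23 → i++
[i=13,j=6] 26>23 → j++

15 moves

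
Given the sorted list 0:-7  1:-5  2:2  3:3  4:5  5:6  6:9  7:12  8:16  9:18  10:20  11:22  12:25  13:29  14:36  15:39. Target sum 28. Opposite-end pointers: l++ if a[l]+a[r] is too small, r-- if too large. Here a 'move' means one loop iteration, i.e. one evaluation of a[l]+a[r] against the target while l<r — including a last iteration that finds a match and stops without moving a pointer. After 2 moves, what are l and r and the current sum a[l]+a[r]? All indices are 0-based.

l=0, r=13, sum=22

l=0 r=15: -7+39=32 >28, r--
l=0 r=14: -7+36=29 >28, r--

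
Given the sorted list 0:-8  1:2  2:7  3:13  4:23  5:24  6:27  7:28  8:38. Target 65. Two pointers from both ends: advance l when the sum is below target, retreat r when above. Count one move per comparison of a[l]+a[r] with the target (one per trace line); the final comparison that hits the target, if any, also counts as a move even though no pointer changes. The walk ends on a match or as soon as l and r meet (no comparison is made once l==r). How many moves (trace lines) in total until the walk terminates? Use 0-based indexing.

7 moves

[0,8] -8+38=30 <65 → l++
[1,8] 2+38=40 <65 → l++
[2,8] 7+38=45 <65 → l++
[3,8] 13+38=51 <65 → l++
[4,8] 23+38=61 <65 → l++
[5,8] 24+38=62 <65 → l++
[6,8] 27+38=65 → found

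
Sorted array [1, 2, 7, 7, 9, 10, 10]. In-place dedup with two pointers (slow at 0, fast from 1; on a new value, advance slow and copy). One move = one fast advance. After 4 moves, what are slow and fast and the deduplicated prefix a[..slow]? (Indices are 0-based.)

slow=3, fast=5, prefix=[1, 2, 7, 9]

slow=0 fast=1: a[fast]=2≠a[slow]=1 write a[1]=2, slow++,fast++
slow=1 fast=2: a[fast]=7≠a[slow]=2 write a[2]=7, slow++,fast++
slow=2 fast=3: a[fast]=7=a[slow] dup, fast++
slow=2 fast=4: a[fast]=9≠a[slow]=7 write a[3]=9, slow++,fast++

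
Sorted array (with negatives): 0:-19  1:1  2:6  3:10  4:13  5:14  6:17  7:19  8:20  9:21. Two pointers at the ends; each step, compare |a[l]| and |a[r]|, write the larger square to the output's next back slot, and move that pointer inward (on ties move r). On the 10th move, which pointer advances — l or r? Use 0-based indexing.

r

[0,9] |-19|<=|21| out[9]=441 → r--
[0,8] |-19|<=|20| out[8]=400 → r--
[0,7] |-19|<=|19| out[7]=361 → r--
[0,6] |-19|>|17| out[6]=361 → l++
[1,6] |1|<=|17| out[5]=289 → r--
[1,5] |1|<=|14| out[4]=196 → r--
[1,4] |1|<=|13| out[3]=169 → r--
[1,3] |1|<=|10| out[2]=100 → r--
[1,2] |1|<=|6| out[1]=36 → r--
[1,1] |1|<=|1| out[0]=1 → r--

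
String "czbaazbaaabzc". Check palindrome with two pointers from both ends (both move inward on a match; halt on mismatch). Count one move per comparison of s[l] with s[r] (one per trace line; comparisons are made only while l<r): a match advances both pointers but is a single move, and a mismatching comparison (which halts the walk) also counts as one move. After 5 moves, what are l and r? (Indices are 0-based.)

l=0 r=12: 'c'=='c', l++,r--
l=1 r=11: 'z'=='z', l++,r--
l=2 r=10: 'b'=='b', l++,r--
l=3 r=9: 'a'=='a', l++,r--
l=4 r=8: 'a'=='a', l++,r--

l=5, r=7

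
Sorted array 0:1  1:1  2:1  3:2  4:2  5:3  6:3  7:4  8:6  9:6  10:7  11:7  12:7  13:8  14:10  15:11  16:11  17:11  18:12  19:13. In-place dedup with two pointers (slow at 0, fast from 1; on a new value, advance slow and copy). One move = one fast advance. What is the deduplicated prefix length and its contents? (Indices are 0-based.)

length 11; prefix = [1, 2, 3, 4, 6, 7, 8, 10, 11, 12, 13]

(s=0,f=1) a[fast]=1=a[slow] dup → fast++
(s=0,f=2) a[fast]=1=a[slow] dup → fast++
(s=0,f=3) a[fast]=2≠a[slow]=1 write a[1]=2 → slow++,fast++
(s=1,f=4) a[fast]=2=a[slow] dup → fast++
(s=1,f=5) a[fast]=3≠a[slow]=2 write a[2]=3 → slow++,fast++
(s=2,f=6) a[fast]=3=a[slow] dup → fast++
(s=2,f=7) a[fast]=4≠a[slow]=3 write a[3]=4 → slow++,fast++
(s=3,f=8) a[fast]=6≠a[slow]=4 write a[4]=6 → slow++,fast++
(s=4,f=9) a[fast]=6=a[slow] dup → fast++
(s=4,f=10) a[fast]=7≠a[slow]=6 write a[5]=7 → slow++,fast++
(s=5,f=11) a[fast]=7=a[slow] dup → fast++
(s=5,f=12) a[fast]=7=a[slow] dup → fast++
(s=5,f=13) a[fast]=8≠a[slow]=7 write a[6]=8 → slow++,fast++
(s=6,f=14) a[fast]=10≠a[slow]=8 write a[7]=10 → slow++,fast++
(s=7,f=15) a[fast]=11≠a[slow]=10 write a[8]=11 → slow++,fast++
(s=8,f=16) a[fast]=11=a[slow] dup → fast++
(s=8,f=17) a[fast]=11=a[slow] dup → fast++
(s=8,f=18) a[fast]=12≠a[slow]=11 write a[9]=12 → slow++,fast++
(s=9,f=19) a[fast]=13≠a[slow]=12 write a[10]=13 → slow++,fast++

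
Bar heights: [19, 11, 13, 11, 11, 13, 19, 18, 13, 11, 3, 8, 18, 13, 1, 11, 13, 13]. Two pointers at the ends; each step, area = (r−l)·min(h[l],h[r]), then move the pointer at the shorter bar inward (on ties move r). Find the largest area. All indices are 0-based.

max area = 221

[0,17] min(19,13)*17=221 best=221 * → r--
[0,16] min(19,13)*16=208 best=221 → r--
[0,15] min(19,11)*15=165 best=221 → r--
[0,14] min(19,1)*14=14 best=221 → r--
[0,13] min(19,13)*13=169 best=221 → r--
[0,12] min(19,18)*12=216 best=221 → r--
[0,11] min(19,8)*11=88 best=221 → r--
[0,10] min(19,3)*10=30 best=221 → r--
[0,9] min(19,11)*9=99 best=221 → r--
[0,8] min(19,13)*8=104 best=221 → r--
[0,7] min(19,18)*7=126 best=221 → r--
[0,6] min(19,19)*6=114 best=221 → r--
[0,5] min(19,13)*5=65 best=221 → r--
[0,4] min(19,11)*4=44 best=221 → r--
[0,3] min(19,11)*3=33 best=221 → r--
[0,2] min(19,13)*2=26 best=221 → r--
[0,1] min(19,11)*1=11 best=221 → r--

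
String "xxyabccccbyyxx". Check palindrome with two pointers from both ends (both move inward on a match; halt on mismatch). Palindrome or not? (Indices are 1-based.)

l=1 r=14: 'x'=='x', l++,r--
l=2 r=13: 'x'=='x', l++,r--
l=3 r=12: 'y'=='y', l++,r--
l=4 r=11: 'a'!='y', stop

not a palindrome (mismatch at 4,11)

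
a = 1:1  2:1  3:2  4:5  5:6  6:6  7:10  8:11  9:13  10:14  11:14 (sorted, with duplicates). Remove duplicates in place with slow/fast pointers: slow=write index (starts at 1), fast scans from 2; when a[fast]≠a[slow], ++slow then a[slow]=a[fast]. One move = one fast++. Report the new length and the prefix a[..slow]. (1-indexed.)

(s=1,f=2) a[fast]=1=a[slow] dup → fast++
(s=1,f=3) a[fast]=2≠a[slow]=1 write a[2]=2 → slow++,fast++
(s=2,f=4) a[fast]=5≠a[slow]=2 write a[3]=5 → slow++,fast++
(s=3,f=5) a[fast]=6≠a[slow]=5 write a[4]=6 → slow++,fast++
(s=4,f=6) a[fast]=6=a[slow] dup → fast++
(s=4,f=7) a[fast]=10≠a[slow]=6 write a[5]=10 → slow++,fast++
(s=5,f=8) a[fast]=11≠a[slow]=10 write a[6]=11 → slow++,fast++
(s=6,f=9) a[fast]=13≠a[slow]=11 write a[7]=13 → slow++,fast++
(s=7,f=10) a[fast]=14≠a[slow]=13 write a[8]=14 → slow++,fast++
(s=8,f=11) a[fast]=14=a[slow] dup → fast++

length 8; prefix = [1, 2, 5, 6, 10, 11, 13, 14]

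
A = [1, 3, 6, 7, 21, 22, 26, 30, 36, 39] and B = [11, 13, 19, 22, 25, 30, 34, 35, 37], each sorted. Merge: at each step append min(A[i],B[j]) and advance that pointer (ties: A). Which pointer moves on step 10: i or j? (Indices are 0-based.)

i=0 j=0: A[i]=1<=B[j]=11 take 1, i++
i=1 j=0: A[i]=3<=B[j]=11 take 3, i++
i=2 j=0: A[i]=6<=B[j]=11 take 6, i++
i=3 j=0: A[i]=7<=B[j]=11 take 7, i++
i=4 j=0: A[i]=21>B[j]=11 take 11, j++
i=4 j=1: A[i]=21>B[j]=13 take 13, j++
i=4 j=2: A[i]=21>B[j]=19 take 19, j++
i=4 j=3: A[i]=21<=B[j]=22 take 21, i++
i=5 j=3: A[i]=22<=B[j]=22 take 22, i++
i=6 j=3: A[i]=26>B[j]=22 take 22, j++

j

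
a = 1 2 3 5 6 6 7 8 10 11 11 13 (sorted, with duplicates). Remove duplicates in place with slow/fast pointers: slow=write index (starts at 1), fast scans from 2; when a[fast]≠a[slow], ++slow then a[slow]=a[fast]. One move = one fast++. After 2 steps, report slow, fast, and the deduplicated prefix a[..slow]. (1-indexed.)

slow=1 fast=2: a[fast]=2≠a[slow]=1 write a[2]=2, slow++,fast++
slow=2 fast=3: a[fast]=3≠a[slow]=2 write a[3]=3, slow++,fast++

slow=3, fast=4, prefix=[1, 2, 3]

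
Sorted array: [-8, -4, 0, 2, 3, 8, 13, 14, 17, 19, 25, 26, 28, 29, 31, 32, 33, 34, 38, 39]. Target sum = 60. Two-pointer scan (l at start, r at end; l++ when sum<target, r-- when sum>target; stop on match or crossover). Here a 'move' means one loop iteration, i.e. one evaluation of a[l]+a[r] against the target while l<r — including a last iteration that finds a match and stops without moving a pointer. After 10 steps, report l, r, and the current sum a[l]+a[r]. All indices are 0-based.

l=0 r=19: -8+39=31 <60, l++
l=1 r=19: -4+39=35 <60, l++
l=2 r=19: 0+39=39 <60, l++
l=3 r=19: 2+39=41 <60, l++
l=4 r=19: 3+39=42 <60, l++
l=5 r=19: 8+39=47 <60, l++
l=6 r=19: 13+39=52 <60, l++
l=7 r=19: 14+39=53 <60, l++
l=8 r=19: 17+39=56 <60, l++
l=9 r=19: 19+39=58 <60, l++

l=10, r=19, sum=64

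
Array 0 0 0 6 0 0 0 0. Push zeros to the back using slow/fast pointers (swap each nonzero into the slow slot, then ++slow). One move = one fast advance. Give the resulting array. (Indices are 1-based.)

slow=1 fast=1: a[fast]=0, fast++
slow=1 fast=2: a[fast]=0, fast++
slow=1 fast=3: a[fast]=0, fast++
slow=1 fast=4: a[fast]=6≠0 swap→a[1]=6, slow++,fast++
slow=2 fast=5: a[fast]=0, fast++
slow=2 fast=6: a[fast]=0, fast++
slow=2 fast=7: a[fast]=0, fast++
slow=2 fast=8: a[fast]=0, fast++

[6, 0, 0, 0, 0, 0, 0, 0]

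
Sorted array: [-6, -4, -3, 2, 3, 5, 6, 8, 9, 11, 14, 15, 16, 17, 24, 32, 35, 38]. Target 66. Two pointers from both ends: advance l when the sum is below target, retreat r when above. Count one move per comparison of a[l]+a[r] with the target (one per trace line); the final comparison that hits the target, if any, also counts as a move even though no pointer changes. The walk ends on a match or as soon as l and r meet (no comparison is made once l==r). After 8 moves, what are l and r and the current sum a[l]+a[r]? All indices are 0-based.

l=8, r=17, sum=47

[0,17] -6+38=32 <66 → l++
[1,17] -4+38=34 <66 → l++
[2,17] -3+38=35 <66 → l++
[3,17] 2+38=40 <66 → l++
[4,17] 3+38=41 <66 → l++
[5,17] 5+38=43 <66 → l++
[6,17] 6+38=44 <66 → l++
[7,17] 8+38=46 <66 → l++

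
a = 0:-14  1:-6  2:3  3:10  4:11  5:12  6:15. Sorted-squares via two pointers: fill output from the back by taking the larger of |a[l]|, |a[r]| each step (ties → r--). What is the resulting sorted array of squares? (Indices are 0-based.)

[0,6] |-14|<=|15| out[6]=225 → r--
[0,5] |-14|>|12| out[5]=196 → l++
[1,5] |-6|<=|12| out[4]=144 → r--
[1,4] |-6|<=|11| out[3]=121 → r--
[1,3] |-6|<=|10| out[2]=100 → r--
[1,2] |-6|>|3| out[1]=36 → l++
[2,2] |3|<=|3| out[0]=9 → r--

[9, 36, 100, 121, 144, 196, 225]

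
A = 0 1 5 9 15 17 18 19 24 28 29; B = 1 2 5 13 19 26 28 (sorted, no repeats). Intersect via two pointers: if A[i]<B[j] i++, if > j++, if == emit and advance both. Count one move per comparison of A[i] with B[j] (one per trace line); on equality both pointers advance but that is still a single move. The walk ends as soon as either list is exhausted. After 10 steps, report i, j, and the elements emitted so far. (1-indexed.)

i=9, j=6, emitted=[1, 5, 19]

i=1 j=1: 0<1, i++
i=2 j=1: 1==1 emit, i++,j++
i=3 j=2: 5>2, j++
i=3 j=3: 5==5 emit, i++,j++
i=4 j=4: 9<13, i++
i=5 j=4: 15>13, j++
i=5 j=5: 15<19, i++
i=6 j=5: 17<19, i++
i=7 j=5: 18<19, i++
i=8 j=5: 19==19 emit, i++,j++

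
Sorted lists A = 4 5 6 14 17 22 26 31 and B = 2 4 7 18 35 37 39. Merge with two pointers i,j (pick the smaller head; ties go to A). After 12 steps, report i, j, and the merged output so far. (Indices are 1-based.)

[i=1,j=1] A[i]=4>B[j]=2 take 2 → j++
[i=1,j=2] A[i]=4<=B[j]=4 take 4 → i++
[i=2,j=2] A[i]=5>B[j]=4 take 4 → j++
[i=2,j=3] A[i]=5<=B[j]=7 take 5 → i++
[i=3,j=3] A[i]=6<=B[j]=7 take 6 → i++
[i=4,j=3] A[i]=14>B[j]=7 take 7 → j++
[i=4,j=4] A[i]=14<=B[j]=18 take 14 → i++
[i=5,j=4] A[i]=17<=B[j]=18 take 17 → i++
[i=6,j=4] A[i]=22>B[j]=18 take 18 → j++
[i=6,j=5] A[i]=22<=B[j]=35 take 22 → i++
[i=7,j=5] A[i]=26<=B[j]=35 take 26 → i++
[i=8,j=5] A[i]=31<=B[j]=35 take 31 → i++

i=9, j=5, merged so far=[2, 4, 4, 5, 6, 7, 14, 17, 18, 22, 26, 31]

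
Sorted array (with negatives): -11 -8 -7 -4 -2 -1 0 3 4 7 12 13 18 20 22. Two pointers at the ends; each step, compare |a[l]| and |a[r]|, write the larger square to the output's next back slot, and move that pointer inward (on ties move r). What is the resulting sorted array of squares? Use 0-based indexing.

[0,14] |-11|<=|22| out[14]=484 → r--
[0,13] |-11|<=|20| out[13]=400 → r--
[0,12] |-11|<=|18| out[12]=324 → r--
[0,11] |-11|<=|13| out[11]=169 → r--
[0,10] |-11|<=|12| out[10]=144 → r--
[0,9] |-11|>|7| out[9]=121 → l++
[1,9] |-8|>|7| out[8]=64 → l++
[2,9] |-7|<=|7| out[7]=49 → r--
[2,8] |-7|>|4| out[6]=49 → l++
[3,8] |-4|<=|4| out[5]=16 → r--
[3,7] |-4|>|3| out[4]=16 → l++
[4,7] |-2|<=|3| out[3]=9 → r--
[4,6] |-2|>|0| out[2]=4 → l++
[5,6] |-1|>|0| out[1]=1 → l++
[6,6] |0|<=|0| out[0]=0 → r--

[0, 1, 4, 9, 16, 16, 49, 49, 64, 121, 144, 169, 324, 400, 484]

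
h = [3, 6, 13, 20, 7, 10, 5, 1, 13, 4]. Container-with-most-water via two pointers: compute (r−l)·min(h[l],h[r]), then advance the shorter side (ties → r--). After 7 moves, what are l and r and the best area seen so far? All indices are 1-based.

l=3, r=5, best area=78

[1,10] min(3,4)*9=27 best=27 * → l++
[2,10] min(6,4)*8=32 best=32 * → r--
[2,9] min(6,13)*7=42 best=42 * → l++
[3,9] min(13,13)*6=78 best=78 * → r--
[3,8] min(13,1)*5=5 best=78 → r--
[3,7] min(13,5)*4=20 best=78 → r--
[3,6] min(13,10)*3=30 best=78 → r--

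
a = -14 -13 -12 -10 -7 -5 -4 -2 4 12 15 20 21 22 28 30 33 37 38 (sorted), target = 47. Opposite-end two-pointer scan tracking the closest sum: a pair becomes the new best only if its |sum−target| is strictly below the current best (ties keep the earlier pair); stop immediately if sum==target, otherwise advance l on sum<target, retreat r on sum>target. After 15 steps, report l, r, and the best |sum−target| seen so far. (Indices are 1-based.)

[1,19] -14+38=24 d=23 * → l++
[2,19] -13+38=25 d=22 * → l++
[3,19] -12+38=26 d=21 * → l++
[4,19] -10+38=28 d=19 * → l++
[5,19] -7+38=31 d=16 * → l++
[6,19] -5+38=33 d=14 * → l++
[7,19] -4+38=34 d=13 * → l++
[8,19] -2+38=36 d=11 * → l++
[9,19] 4+38=42 d=5 * → l++
[10,19] 12+38=50 d=3 * → r--
[10,18] 12+37=49 d=2 * → r--
[10,17] 12+33=45 d=2 → l++
[11,17] 15+33=48 d=1 * → r--
[11,16] 15+30=45 d=2 → l++
[12,16] 20+30=50 d=3 → r--

l=12, r=15, best |Δ|=1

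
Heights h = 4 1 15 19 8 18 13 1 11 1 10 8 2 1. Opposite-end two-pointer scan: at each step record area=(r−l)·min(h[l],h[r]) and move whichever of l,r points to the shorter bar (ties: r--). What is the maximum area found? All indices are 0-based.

[0,13] min(4,1)*13=13 best=13 * → r--
[0,12] min(4,2)*12=24 best=24 * → r--
[0,11] min(4,8)*11=44 best=44 * → l++
[1,11] min(1,8)*10=10 best=44 → l++
[2,11] min(15,8)*9=72 best=72 * → r--
[2,10] min(15,10)*8=80 best=80 * → r--
[2,9] min(15,1)*7=7 best=80 → r--
[2,8] min(15,11)*6=66 best=80 → r--
[2,7] min(15,1)*5=5 best=80 → r--
[2,6] min(15,13)*4=52 best=80 → r--
[2,5] min(15,18)*3=45 best=80 → l++
[3,5] min(19,18)*2=36 best=80 → r--
[3,4] min(19,8)*1=8 best=80 → r--

max area = 80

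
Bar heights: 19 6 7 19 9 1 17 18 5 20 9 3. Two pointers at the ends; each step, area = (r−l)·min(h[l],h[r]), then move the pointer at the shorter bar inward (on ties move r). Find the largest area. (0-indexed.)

max area = 171

[0,11] min(19,3)*11=33 best=33 * → r--
[0,10] min(19,9)*10=90 best=90 * → r--
[0,9] min(19,20)*9=171 best=171 * → l++
[1,9] min(6,20)*8=48 best=171 → l++
[2,9] min(7,20)*7=49 best=171 → l++
[3,9] min(19,20)*6=114 best=171 → l++
[4,9] min(9,20)*5=45 best=171 → l++
[5,9] min(1,20)*4=4 best=171 → l++
[6,9] min(17,20)*3=51 best=171 → l++
[7,9] min(18,20)*2=36 best=171 → l++
[8,9] min(5,20)*1=5 best=171 → l++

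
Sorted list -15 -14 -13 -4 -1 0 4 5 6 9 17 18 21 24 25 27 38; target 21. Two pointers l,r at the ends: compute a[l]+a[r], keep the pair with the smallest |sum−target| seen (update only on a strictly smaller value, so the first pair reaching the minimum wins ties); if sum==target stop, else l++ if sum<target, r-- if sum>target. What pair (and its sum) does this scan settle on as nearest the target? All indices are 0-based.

pair (-4, 25) with sum 21 (|Δ|=0)

l=0 r=16: -15+38=23 d=2 *, r--
l=0 r=15: -15+27=12 d=9, l++
l=1 r=15: -14+27=13 d=8, l++
l=2 r=15: -13+27=14 d=7, l++
l=3 r=15: -4+27=23 d=2, r--
l=3 r=14: -4+25=21 d=0 *, stop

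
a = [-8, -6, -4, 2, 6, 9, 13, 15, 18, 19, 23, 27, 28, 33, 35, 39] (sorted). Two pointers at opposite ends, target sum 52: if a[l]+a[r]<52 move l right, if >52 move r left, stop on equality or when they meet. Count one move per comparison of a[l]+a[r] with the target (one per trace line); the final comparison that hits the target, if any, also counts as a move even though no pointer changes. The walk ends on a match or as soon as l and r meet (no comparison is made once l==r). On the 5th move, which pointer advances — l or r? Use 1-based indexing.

[1,16] -8+39=31 <52 → l++
[2,16] -6+39=33 <52 → l++
[3,16] -4+39=35 <52 → l++
[4,16] 2+39=41 <52 → l++
[5,16] 6+39=45 <52 → l++

l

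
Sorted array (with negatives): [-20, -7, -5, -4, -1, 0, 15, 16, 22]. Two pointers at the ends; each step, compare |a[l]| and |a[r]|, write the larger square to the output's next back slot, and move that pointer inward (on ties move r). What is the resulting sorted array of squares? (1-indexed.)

[0, 1, 16, 25, 49, 225, 256, 400, 484]

l=1 r=9: |-20|<=|22| out[9]=484, r--
l=1 r=8: |-20|>|16| out[8]=400, l++
l=2 r=8: |-7|<=|16| out[7]=256, r--
l=2 r=7: |-7|<=|15| out[6]=225, r--
l=2 r=6: |-7|>|0| out[5]=49, l++
l=3 r=6: |-5|>|0| out[4]=25, l++
l=4 r=6: |-4|>|0| out[3]=16, l++
l=5 r=6: |-1|>|0| out[2]=1, l++
l=6 r=6: |0|<=|0| out[1]=0, r--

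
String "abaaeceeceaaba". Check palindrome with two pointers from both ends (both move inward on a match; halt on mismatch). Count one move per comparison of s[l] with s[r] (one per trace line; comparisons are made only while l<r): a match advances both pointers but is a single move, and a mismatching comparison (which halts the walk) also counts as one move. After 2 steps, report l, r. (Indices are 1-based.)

l=3, r=12

[1,14] 'a'=='a' → l++,r--
[2,13] 'b'=='b' → l++,r--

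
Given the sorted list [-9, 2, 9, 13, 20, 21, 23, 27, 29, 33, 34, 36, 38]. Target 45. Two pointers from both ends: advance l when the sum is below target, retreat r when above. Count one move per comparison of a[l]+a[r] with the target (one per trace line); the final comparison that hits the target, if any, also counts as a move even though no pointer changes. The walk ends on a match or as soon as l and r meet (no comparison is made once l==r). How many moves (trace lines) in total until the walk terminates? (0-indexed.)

[0,12] -9+38=29 <45 → l++
[1,12] 2+38=40 <45 → l++
[2,12] 9+38=47 >45 → r--
[2,11] 9+36=45 → found

4 moves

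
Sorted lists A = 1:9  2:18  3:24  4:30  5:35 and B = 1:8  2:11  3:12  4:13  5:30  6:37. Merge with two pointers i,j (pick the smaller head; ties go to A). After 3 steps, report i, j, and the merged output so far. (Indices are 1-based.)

i=1 j=1: A[i]=9>B[j]=8 take 8, j++
i=1 j=2: A[i]=9<=B[j]=11 take 9, i++
i=2 j=2: A[i]=18>B[j]=11 take 11, j++

i=2, j=3, merged so far=[8, 9, 11]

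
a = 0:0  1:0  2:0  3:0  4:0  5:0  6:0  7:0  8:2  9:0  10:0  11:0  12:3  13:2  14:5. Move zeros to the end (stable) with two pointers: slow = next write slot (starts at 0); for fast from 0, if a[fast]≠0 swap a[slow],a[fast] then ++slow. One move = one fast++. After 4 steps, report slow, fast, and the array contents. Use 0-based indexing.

slow=0 fast=0: a[fast]=0, fast++
slow=0 fast=1: a[fast]=0, fast++
slow=0 fast=2: a[fast]=0, fast++
slow=0 fast=3: a[fast]=0, fast++

slow=0, fast=4, a=[0, 0, 0, 0, 0, 0, 0, 0, 2, 0, 0, 0, 3, 2, 5]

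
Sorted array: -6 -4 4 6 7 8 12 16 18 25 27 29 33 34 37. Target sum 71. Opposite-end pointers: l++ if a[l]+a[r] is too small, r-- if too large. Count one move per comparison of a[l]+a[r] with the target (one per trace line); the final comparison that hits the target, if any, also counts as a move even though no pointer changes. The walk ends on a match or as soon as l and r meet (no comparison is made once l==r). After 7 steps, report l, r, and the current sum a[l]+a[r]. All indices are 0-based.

l=7, r=14, sum=53

[0,14] -6+37=31 <71 → l++
[1,14] -4+37=33 <71 → l++
[2,14] 4+37=41 <71 → l++
[3,14] 6+37=43 <71 → l++
[4,14] 7+37=44 <71 → l++
[5,14] 8+37=45 <71 → l++
[6,14] 12+37=49 <71 → l++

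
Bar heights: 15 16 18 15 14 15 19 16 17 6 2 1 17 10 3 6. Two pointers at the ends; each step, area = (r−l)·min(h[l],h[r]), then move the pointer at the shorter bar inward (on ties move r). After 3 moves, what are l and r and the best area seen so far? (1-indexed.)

l=1, r=13, best area=130

[1,16] min(15,6)*15=90 best=90 * → r--
[1,15] min(15,3)*14=42 best=90 → r--
[1,14] min(15,10)*13=130 best=130 * → r--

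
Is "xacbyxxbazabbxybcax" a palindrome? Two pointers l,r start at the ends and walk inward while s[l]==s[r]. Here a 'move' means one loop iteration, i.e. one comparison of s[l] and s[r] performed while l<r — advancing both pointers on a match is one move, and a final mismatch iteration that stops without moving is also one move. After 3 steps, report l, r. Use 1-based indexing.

l=1 r=19: 'x'=='x', l++,r--
l=2 r=18: 'a'=='a', l++,r--
l=3 r=17: 'c'=='c', l++,r--

l=4, r=16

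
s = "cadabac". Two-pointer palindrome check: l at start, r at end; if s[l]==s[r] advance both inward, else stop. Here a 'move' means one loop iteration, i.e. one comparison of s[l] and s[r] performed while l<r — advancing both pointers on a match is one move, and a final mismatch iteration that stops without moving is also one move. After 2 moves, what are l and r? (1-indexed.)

[1,7] 'c'=='c' → l++,r--
[2,6] 'a'=='a' → l++,r--

l=3, r=5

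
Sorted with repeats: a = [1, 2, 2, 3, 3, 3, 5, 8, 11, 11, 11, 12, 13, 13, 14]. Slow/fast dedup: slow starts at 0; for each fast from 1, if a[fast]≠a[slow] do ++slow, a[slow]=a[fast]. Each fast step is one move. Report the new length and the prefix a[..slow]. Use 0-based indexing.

length 9; prefix = [1, 2, 3, 5, 8, 11, 12, 13, 14]

(s=0,f=1) a[fast]=2≠a[slow]=1 write a[1]=2 → slow++,fast++
(s=1,f=2) a[fast]=2=a[slow] dup → fast++
(s=1,f=3) a[fast]=3≠a[slow]=2 write a[2]=3 → slow++,fast++
(s=2,f=4) a[fast]=3=a[slow] dup → fast++
(s=2,f=5) a[fast]=3=a[slow] dup → fast++
(s=2,f=6) a[fast]=5≠a[slow]=3 write a[3]=5 → slow++,fast++
(s=3,f=7) a[fast]=8≠a[slow]=5 write a[4]=8 → slow++,fast++
(s=4,f=8) a[fast]=11≠a[slow]=8 write a[5]=11 → slow++,fast++
(s=5,f=9) a[fast]=11=a[slow] dup → fast++
(s=5,f=10) a[fast]=11=a[slow] dup → fast++
(s=5,f=11) a[fast]=12≠a[slow]=11 write a[6]=12 → slow++,fast++
(s=6,f=12) a[fast]=13≠a[slow]=12 write a[7]=13 → slow++,fast++
(s=7,f=13) a[fast]=13=a[slow] dup → fast++
(s=7,f=14) a[fast]=14≠a[slow]=13 write a[8]=14 → slow++,fast++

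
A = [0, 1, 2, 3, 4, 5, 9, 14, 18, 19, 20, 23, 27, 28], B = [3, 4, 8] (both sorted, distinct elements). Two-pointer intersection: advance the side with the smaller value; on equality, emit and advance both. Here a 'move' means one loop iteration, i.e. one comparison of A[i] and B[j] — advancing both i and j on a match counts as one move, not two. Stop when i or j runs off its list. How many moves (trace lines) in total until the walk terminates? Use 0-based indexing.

i=0 j=0: 0<3, i++
i=1 j=0: 1<3, i++
i=2 j=0: 2<3, i++
i=3 j=0: 3==3 emit, i++,j++
i=4 j=1: 4==4 emit, i++,j++
i=5 j=2: 5<8, i++
i=6 j=2: 9>8, j++

7 moves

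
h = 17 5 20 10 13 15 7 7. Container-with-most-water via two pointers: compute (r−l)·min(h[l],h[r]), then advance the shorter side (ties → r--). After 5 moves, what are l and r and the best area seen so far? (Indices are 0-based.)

l=0 r=7: min(17,7)*7=49 best=49 *, r--
l=0 r=6: min(17,7)*6=42 best=49, r--
l=0 r=5: min(17,15)*5=75 best=75 *, r--
l=0 r=4: min(17,13)*4=52 best=75, r--
l=0 r=3: min(17,10)*3=30 best=75, r--

l=0, r=2, best area=75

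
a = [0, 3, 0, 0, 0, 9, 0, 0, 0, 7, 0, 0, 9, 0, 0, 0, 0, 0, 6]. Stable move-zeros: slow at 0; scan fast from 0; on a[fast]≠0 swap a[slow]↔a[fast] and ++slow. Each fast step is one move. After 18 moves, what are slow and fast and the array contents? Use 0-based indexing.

slow=4, fast=18, a=[3, 9, 7, 9, 0, 0, 0, 0, 0, 0, 0, 0, 0, 0, 0, 0, 0, 0, 6]

(s=0,f=0) a[fast]=0 → fast++
(s=0,f=1) a[fast]=3≠0 swap→a[0]=3 → slow++,fast++
(s=1,f=2) a[fast]=0 → fast++
(s=1,f=3) a[fast]=0 → fast++
(s=1,f=4) a[fast]=0 → fast++
(s=1,f=5) a[fast]=9≠0 swap→a[1]=9 → slow++,fast++
(s=2,f=6) a[fast]=0 → fast++
(s=2,f=7) a[fast]=0 → fast++
(s=2,f=8) a[fast]=0 → fast++
(s=2,f=9) a[fast]=7≠0 swap→a[2]=7 → slow++,fast++
(s=3,f=10) a[fast]=0 → fast++
(s=3,f=11) a[fast]=0 → fast++
(s=3,f=12) a[fast]=9≠0 swap→a[3]=9 → slow++,fast++
(s=4,f=13) a[fast]=0 → fast++
(s=4,f=14) a[fast]=0 → fast++
(s=4,f=15) a[fast]=0 → fast++
(s=4,f=16) a[fast]=0 → fast++
(s=4,f=17) a[fast]=0 → fast++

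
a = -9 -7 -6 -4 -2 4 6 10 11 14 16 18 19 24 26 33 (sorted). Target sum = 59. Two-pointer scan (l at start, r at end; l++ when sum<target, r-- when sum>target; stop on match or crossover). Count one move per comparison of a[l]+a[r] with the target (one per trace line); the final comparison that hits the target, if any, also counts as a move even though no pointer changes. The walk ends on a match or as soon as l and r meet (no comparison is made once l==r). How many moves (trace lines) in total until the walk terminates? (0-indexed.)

l=0 r=15: -9+33=24 <59, l++
l=1 r=15: -7+33=26 <59, l++
l=2 r=15: -6+33=27 <59, l++
l=3 r=15: -4+33=29 <59, l++
l=4 r=15: -2+33=31 <59, l++
l=5 r=15: 4+33=37 <59, l++
l=6 r=15: 6+33=39 <59, l++
l=7 r=15: 10+33=43 <59, l++
l=8 r=15: 11+33=44 <59, l++
l=9 r=15: 14+33=47 <59, l++
l=10 r=15: 16+33=49 <59, l++
l=11 r=15: 18+33=51 <59, l++
l=12 r=15: 19+33=52 <59, l++
l=13 r=15: 24+33=57 <59, l++
l=14 r=15: 26+33=59, found

15 moves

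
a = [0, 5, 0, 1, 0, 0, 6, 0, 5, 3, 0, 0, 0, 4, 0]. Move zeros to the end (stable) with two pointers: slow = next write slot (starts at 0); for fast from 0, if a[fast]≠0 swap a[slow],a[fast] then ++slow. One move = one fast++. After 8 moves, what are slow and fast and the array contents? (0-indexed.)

slow=0 fast=0: a[fast]=0, fast++
slow=0 fast=1: a[fast]=5≠0 swap→a[0]=5, slow++,fast++
slow=1 fast=2: a[fast]=0, fast++
slow=1 fast=3: a[fast]=1≠0 swap→a[1]=1, slow++,fast++
slow=2 fast=4: a[fast]=0, fast++
slow=2 fast=5: a[fast]=0, fast++
slow=2 fast=6: a[fast]=6≠0 swap→a[2]=6, slow++,fast++
slow=3 fast=7: a[fast]=0, fast++

slow=3, fast=8, a=[5, 1, 6, 0, 0, 0, 0, 0, 5, 3, 0, 0, 0, 4, 0]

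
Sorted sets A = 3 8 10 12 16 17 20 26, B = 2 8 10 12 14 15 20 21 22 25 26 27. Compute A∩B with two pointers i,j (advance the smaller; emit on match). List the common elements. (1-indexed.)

i=1 j=1: 3>2, j++
i=1 j=2: 3<8, i++
i=2 j=2: 8==8 emit, i++,j++
i=3 j=3: 10==10 emit, i++,j++
i=4 j=4: 12==12 emit, i++,j++
i=5 j=5: 16>14, j++
i=5 j=6: 16>15, j++
i=5 j=7: 16<20, i++
i=6 j=7: 17<20, i++
i=7 j=7: 20==20 emit, i++,j++
i=8 j=8: 26>21, j++
i=8 j=9: 26>22, j++
i=8 j=10: 26>25, j++
i=8 j=11: 26==26 emit, i++,j++

intersection = [8, 10, 12, 20, 26]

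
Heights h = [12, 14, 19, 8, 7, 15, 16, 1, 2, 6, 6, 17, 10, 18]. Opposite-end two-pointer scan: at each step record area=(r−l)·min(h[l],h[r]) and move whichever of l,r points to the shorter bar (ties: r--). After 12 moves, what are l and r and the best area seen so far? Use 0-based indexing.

[0,13] min(12,18)*13=156 best=156 * → l++
[1,13] min(14,18)*12=168 best=168 * → l++
[2,13] min(19,18)*11=198 best=198 * → r--
[2,12] min(19,10)*10=100 best=198 → r--
[2,11] min(19,17)*9=153 best=198 → r--
[2,10] min(19,6)*8=48 best=198 → r--
[2,9] min(19,6)*7=42 best=198 → r--
[2,8] min(19,2)*6=12 best=198 → r--
[2,7] min(19,1)*5=5 best=198 → r--
[2,6] min(19,16)*4=64 best=198 → r--
[2,5] min(19,15)*3=45 best=198 → r--
[2,4] min(19,7)*2=14 best=198 → r--

l=2, r=3, best area=198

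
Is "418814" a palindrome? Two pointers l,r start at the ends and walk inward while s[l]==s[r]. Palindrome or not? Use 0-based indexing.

l=0 r=5: '4'=='4', l++,r--
l=1 r=4: '1'=='1', l++,r--
l=2 r=3: '8'=='8', l++,r--

palindrome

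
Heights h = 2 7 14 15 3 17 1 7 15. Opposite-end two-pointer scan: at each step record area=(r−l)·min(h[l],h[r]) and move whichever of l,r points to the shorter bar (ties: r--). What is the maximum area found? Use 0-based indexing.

[0,8] min(2,15)*8=16 best=16 * → l++
[1,8] min(7,15)*7=49 best=49 * → l++
[2,8] min(14,15)*6=84 best=84 * → l++
[3,8] min(15,15)*5=75 best=84 → r--
[3,7] min(15,7)*4=28 best=84 → r--
[3,6] min(15,1)*3=3 best=84 → r--
[3,5] min(15,17)*2=30 best=84 → l++
[4,5] min(3,17)*1=3 best=84 → l++

max area = 84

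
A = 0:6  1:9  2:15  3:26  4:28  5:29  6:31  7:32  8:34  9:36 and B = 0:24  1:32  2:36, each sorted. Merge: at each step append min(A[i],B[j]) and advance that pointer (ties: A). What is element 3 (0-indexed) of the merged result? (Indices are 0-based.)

merged[3] = 24

[i=0,j=0] A[i]=6<=B[j]=24 take 6 → i++
[i=1,j=0] A[i]=9<=B[j]=24 take 9 → i++
[i=2,j=0] A[i]=15<=B[j]=24 take 15 → i++
[i=3,j=0] A[i]=26>B[j]=24 take 24 → j++
[i=3,j=1] A[i]=26<=B[j]=32 take 26 → i++
[i=4,j=1] A[i]=28<=B[j]=32 take 28 → i++
[i=5,j=1] A[i]=29<=B[j]=32 take 29 → i++
[i=6,j=1] A[i]=31<=B[j]=32 take 31 → i++
[i=7,j=1] A[i]=32<=B[j]=32 take 32 → i++
[i=8,j=1] A[i]=34>B[j]=32 take 32 → j++
[i=8,j=2] A[i]=34<=B[j]=36 take 34 → i++
[i=9,j=2] A[i]=36<=B[j]=36 take 36 → i++
[i=10,j=2] A done, take B[j]=36 → j++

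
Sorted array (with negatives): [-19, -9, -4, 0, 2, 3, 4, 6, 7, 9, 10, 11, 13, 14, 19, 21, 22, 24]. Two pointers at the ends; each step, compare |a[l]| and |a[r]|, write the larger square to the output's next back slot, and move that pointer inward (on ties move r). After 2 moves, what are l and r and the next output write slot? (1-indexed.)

l=1, r=16, next write slot=16

l=1 r=18: |-19|<=|24| out[18]=576, r--
l=1 r=17: |-19|<=|22| out[17]=484, r--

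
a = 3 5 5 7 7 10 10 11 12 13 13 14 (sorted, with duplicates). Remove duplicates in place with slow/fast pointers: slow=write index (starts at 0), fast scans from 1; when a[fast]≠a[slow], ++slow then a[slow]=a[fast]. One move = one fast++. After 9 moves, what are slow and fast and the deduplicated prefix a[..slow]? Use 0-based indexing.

(s=0,f=1) a[fast]=5≠a[slow]=3 write a[1]=5 → slow++,fast++
(s=1,f=2) a[fast]=5=a[slow] dup → fast++
(s=1,f=3) a[fast]=7≠a[slow]=5 write a[2]=7 → slow++,fast++
(s=2,f=4) a[fast]=7=a[slow] dup → fast++
(s=2,f=5) a[fast]=10≠a[slow]=7 write a[3]=10 → slow++,fast++
(s=3,f=6) a[fast]=10=a[slow] dup → fast++
(s=3,f=7) a[fast]=11≠a[slow]=10 write a[4]=11 → slow++,fast++
(s=4,f=8) a[fast]=12≠a[slow]=11 write a[5]=12 → slow++,fast++
(s=5,f=9) a[fast]=13≠a[slow]=12 write a[6]=13 → slow++,fast++

slow=6, fast=10, prefix=[3, 5, 7, 10, 11, 12, 13]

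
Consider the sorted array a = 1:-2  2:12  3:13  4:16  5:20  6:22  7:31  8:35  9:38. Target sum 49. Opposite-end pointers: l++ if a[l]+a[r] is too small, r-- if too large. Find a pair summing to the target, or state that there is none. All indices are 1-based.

l=1 r=9: -2+38=36 <49, l++
l=2 r=9: 12+38=50 >49, r--
l=2 r=8: 12+35=47 <49, l++
l=3 r=8: 13+35=48 <49, l++
l=4 r=8: 16+35=51 >49, r--
l=4 r=7: 16+31=47 <49, l++
l=5 r=7: 20+31=51 >49, r--
l=5 r=6: 20+22=42 <49, l++

no pair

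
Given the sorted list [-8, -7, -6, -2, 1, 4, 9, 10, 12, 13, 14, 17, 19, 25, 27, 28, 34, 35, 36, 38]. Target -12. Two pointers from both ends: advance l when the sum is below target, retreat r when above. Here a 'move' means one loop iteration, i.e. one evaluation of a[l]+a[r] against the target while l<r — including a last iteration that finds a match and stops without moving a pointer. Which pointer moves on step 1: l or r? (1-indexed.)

r

[1,20] -8+38=30 >-12 → r--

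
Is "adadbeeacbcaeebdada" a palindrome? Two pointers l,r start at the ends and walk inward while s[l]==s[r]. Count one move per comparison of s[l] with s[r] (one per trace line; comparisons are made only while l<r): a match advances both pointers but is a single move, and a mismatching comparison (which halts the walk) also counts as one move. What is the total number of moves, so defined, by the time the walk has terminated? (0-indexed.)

l=0 r=18: 'a'=='a', l++,r--
l=1 r=17: 'd'=='d', l++,r--
l=2 r=16: 'a'=='a', l++,r--
l=3 r=15: 'd'=='d', l++,r--
l=4 r=14: 'b'=='b', l++,r--
l=5 r=13: 'e'=='e', l++,r--
l=6 r=12: 'e'=='e', l++,r--
l=7 r=11: 'a'=='a', l++,r--
l=8 r=10: 'c'=='c', l++,r--

9 moves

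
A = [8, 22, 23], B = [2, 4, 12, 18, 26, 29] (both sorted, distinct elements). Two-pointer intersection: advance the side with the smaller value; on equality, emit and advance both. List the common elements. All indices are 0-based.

[i=0,j=0] 8>2 → j++
[i=0,j=1] 8>4 → j++
[i=0,j=2] 8<12 → i++
[i=1,j=2] 22>12 → j++
[i=1,j=3] 22>18 → j++
[i=1,j=4] 22<26 → i++
[i=2,j=4] 23<26 → i++

intersection = []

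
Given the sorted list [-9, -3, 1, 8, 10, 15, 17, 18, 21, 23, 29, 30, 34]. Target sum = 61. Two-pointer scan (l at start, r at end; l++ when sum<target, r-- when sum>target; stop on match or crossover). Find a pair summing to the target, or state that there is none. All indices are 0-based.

no pair

[0,12] -9+34=25 <61 → l++
[1,12] -3+34=31 <61 → l++
[2,12] 1+34=35 <61 → l++
[3,12] 8+34=42 <61 → l++
[4,12] 10+34=44 <61 → l++
[5,12] 15+34=49 <61 → l++
[6,12] 17+34=51 <61 → l++
[7,12] 18+34=52 <61 → l++
[8,12] 21+34=55 <61 → l++
[9,12] 23+34=57 <61 → l++
[10,12] 29+34=63 >61 → r--
[10,11] 29+30=59 <61 → l++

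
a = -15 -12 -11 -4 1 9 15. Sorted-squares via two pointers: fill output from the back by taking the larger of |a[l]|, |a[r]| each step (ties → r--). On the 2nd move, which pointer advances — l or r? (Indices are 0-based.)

l=0 r=6: |-15|<=|15| out[6]=225, r--
l=0 r=5: |-15|>|9| out[5]=225, l++

l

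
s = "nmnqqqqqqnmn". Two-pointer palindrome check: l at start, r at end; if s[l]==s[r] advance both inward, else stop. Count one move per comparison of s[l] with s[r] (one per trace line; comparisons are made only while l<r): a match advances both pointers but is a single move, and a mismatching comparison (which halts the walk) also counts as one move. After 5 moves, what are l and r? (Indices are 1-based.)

l=1 r=12: 'n'=='n', l++,r--
l=2 r=11: 'm'=='m', l++,r--
l=3 r=10: 'n'=='n', l++,r--
l=4 r=9: 'q'=='q', l++,r--
l=5 r=8: 'q'=='q', l++,r--

l=6, r=7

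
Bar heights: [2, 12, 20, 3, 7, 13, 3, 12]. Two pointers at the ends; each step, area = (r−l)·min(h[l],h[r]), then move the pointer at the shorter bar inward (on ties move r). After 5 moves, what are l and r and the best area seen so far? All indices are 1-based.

[1,8] min(2,12)*7=14 best=14 * → l++
[2,8] min(12,12)*6=72 best=72 * → r--
[2,7] min(12,3)*5=15 best=72 → r--
[2,6] min(12,13)*4=48 best=72 → l++
[3,6] min(20,13)*3=39 best=72 → r--

l=3, r=5, best area=72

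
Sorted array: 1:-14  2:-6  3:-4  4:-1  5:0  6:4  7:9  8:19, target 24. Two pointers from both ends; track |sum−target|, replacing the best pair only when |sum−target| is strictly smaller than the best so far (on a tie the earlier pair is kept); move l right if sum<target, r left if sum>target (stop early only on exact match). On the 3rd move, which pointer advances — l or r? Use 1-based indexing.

l=1 r=8: -14+19=5 d=19 *, l++
l=2 r=8: -6+19=13 d=11 *, l++
l=3 r=8: -4+19=15 d=9 *, l++

l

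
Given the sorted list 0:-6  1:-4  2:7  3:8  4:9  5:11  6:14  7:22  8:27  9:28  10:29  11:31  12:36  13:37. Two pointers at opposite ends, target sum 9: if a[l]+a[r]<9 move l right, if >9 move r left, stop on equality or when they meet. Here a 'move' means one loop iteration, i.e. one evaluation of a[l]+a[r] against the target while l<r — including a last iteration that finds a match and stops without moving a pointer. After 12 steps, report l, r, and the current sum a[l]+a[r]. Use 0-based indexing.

l=2, r=3, sum=15

[0,13] -6+37=31 >9 → r--
[0,12] -6+36=30 >9 → r--
[0,11] -6+31=25 >9 → r--
[0,10] -6+29=23 >9 → r--
[0,9] -6+28=22 >9 → r--
[0,8] -6+27=21 >9 → r--
[0,7] -6+22=16 >9 → r--
[0,6] -6+14=8 <9 → l++
[1,6] -4+14=10 >9 → r--
[1,5] -4+11=7 <9 → l++
[2,5] 7+11=18 >9 → r--
[2,4] 7+9=16 >9 → r--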